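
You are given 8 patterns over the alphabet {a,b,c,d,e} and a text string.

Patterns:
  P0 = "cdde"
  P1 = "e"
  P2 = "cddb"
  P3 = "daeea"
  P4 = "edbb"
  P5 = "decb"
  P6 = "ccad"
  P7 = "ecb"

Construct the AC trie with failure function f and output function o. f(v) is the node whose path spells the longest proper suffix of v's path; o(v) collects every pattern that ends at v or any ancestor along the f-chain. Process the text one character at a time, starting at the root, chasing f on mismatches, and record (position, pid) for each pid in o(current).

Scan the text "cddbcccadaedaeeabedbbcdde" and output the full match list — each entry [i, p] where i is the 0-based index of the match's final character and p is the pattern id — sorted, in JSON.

Construct AC machine:
Trie nodes:
  n0 'ε': c→1 d→7 e→5
  n1 'c': c→18 d→2
  n2 'cd': d→3
  n3 'cdd': b→6 e→4
  n4 'cdde': ·  [P0 ends]
  n5 'e': c→21 d→12  [P1 ends]
  n6 'cddb': ·  [P2 ends]
  n7 'd': a→8 e→15
  n8 'da': e→9
  n9 'dae': e→10
  n10 'daee': a→11
  n11 'daeea': ·  [P3 ends]
  n12 'ed': b→13
  n13 'edb': b→14
  n14 'edbb': ·  [P4 ends]
  n15 'de': c→16
  n16 'dec': b→17
  n17 'decb': ·  [P5 ends]
  n18 'cc': a→19
  n19 'cca': d→20
  n20 'ccad': ·  [P6 ends]
  n21 'ec': b→22
  n22 'ecb': ·  [P7 ends]

BFS fail/out derivation:
  n1('c'): parent n0 fail=0; on 'c' 0 → fail=0;  out ∅∪∅=∅
  n5('e'): parent n0 fail=0; on 'e' 0 → fail=0;  out {1}∪∅={1}
  n7('d'): parent n0 fail=0; on 'd' 0 → fail=0;  out ∅∪∅=∅
  n2('cd'): parent n1 fail=0; on 'd' 0 → fail=7;  out ∅∪∅=∅
  n8('da'): parent n7 fail=0; on 'a' 0 → fail=0;  out ∅∪∅=∅
  n12('ed'): parent n5 fail=0; on 'd' 0 → fail=7;  out ∅∪∅=∅
  n15('de'): parent n7 fail=0; on 'e' 0 → fail=5;  out ∅∪{1}={1}
  n18('cc'): parent n1 fail=0; on 'c' 0 → fail=1;  out ∅∪∅=∅
  n21('ec'): parent n5 fail=0; on 'c' 0 → fail=1;  out ∅∪∅=∅
  n3('cdd'): parent n2 fail=7; on 'd' 7→0 → fail=7;  out ∅∪∅=∅
  n9('dae'): parent n8 fail=0; on 'e' 0 → fail=5;  out ∅∪{1}={1}
  n13('edb'): parent n12 fail=7; on 'b' 7→0 → fail=0;  out ∅∪∅=∅
  n16('dec'): parent n15 fail=5; on 'c' 5 → fail=21;  out ∅∪∅=∅
  n19('cca'): parent n18 fail=1; on 'a' 1→0 → fail=0;  out ∅∪∅=∅
  n22('ecb'): parent n21 fail=1; on 'b' 1→0 → fail=0;  out {7}∪∅={7}
  n4('cdde'): parent n3 fail=7; on 'e' 7 → fail=15;  out {0}∪{1}={0,1}
  n6('cddb'): parent n3 fail=7; on 'b' 7→0 → fail=0;  out {2}∪∅={2}
  n10('daee'): parent n9 fail=5; on 'e' 5→0 → fail=5;  out ∅∪{1}={1}
  n14('edbb'): parent n13 fail=0; on 'b' 0 → fail=0;  out {4}∪∅={4}
  n17('decb'): parent n16 fail=21; on 'b' 21 → fail=22;  out {5}∪{7}={5,7}
  n20('ccad'): parent n19 fail=0; on 'd' 0 → fail=7;  out {6}∪∅={6}
  n11('daeea'): parent n10 fail=5; on 'a' 5→0 → fail=0;  out {3}∪∅={3}

Scan:
[0] read 'c'  n0⇒n1
[1] read 'd'  n1⇒n2
[2] read 'd'  n2⇒n3
[3] read 'b'  n3⇒n6  emit P2@[0:3]
[4] read 'c'  n6⇒n1 (via fail)
[5] read 'c'  n1⇒n18
[6] read 'c'  n18⇒n18 (via fail)
[7] read 'a'  n18⇒n19
[8] read 'd'  n19⇒n20  emit P6@[5:8]
[9] read 'a'  n20⇒n8 (via fail)
[10] read 'e'  n8⇒n9  emit P1@[10:10]
[11] read 'd'  n9⇒n12 (via fail)
[12] read 'a'  n12⇒n8 (via fail)
[13] read 'e'  n8⇒n9  emit P1@[13:13]
[14] read 'e'  n9⇒n10  emit P1@[14:14]
[15] read 'a'  n10⇒n11  emit P3@[11:15]
[16] read 'b'  n11⇒n0 (via fail)
[17] read 'e'  n0⇒n5  emit P1@[17:17]
[18] read 'd'  n5⇒n12
[19] read 'b'  n12⇒n13
[20] read 'b'  n13⇒n14  emit P4@[17:20]
[21] read 'c'  n14⇒n1 (via fail)
[22] read 'd'  n1⇒n2
[23] read 'd'  n2⇒n3
[24] read 'e'  n3⇒n4  emit P0@[21:24],P1@[24:24]

Result: [[3,2],[8,6],[10,1],[13,1],[14,1],[15,3],[17,1],[20,4],[24,0],[24,1]]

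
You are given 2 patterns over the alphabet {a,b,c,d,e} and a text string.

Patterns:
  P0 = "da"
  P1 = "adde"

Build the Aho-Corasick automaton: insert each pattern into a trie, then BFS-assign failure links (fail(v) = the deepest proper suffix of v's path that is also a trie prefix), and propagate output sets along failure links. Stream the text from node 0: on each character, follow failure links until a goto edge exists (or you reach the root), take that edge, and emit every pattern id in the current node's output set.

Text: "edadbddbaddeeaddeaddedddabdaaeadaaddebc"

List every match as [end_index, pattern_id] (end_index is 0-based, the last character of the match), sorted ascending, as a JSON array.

Construct AC machine:
Trie nodes:
  0='ε' goto a→3 d→1
  1='d' goto a→2
  2='da' goto ·  ←P0
  3='a' goto d→4
  4='ad' goto d→5
  5='add' goto e→6
  6='adde' goto ·  ←P1

Failure links (BFS by depth):
  fail(1) 'd': from fail(0)=0 chase 'd': 0 ⇒ 0;  out=∅∪out(0)=∅
  fail(3) 'a': from fail(0)=0 chase 'a': 0 ⇒ 0;  out=∅∪out(0)=∅
  fail(2) 'da': from fail(1)=0 chase 'a': 0 ⇒ 3;  out={0}∪out(3)={0}
  fail(4) 'ad': from fail(3)=0 chase 'd': 0 ⇒ 1;  out=∅∪out(1)=∅
  fail(5) 'add': from fail(4)=1 chase 'd': 1→0 ⇒ 1;  out=∅∪out(1)=∅
  fail(6) 'adde': from fail(5)=1 chase 'e': 1→0 ⇒ 0;  out={1}∪out(0)={1}

Run:
[0] read 'e'  n0⇒n0
[1] read 'd'  n0⇒n1
[2] read 'a'  n1⇒n2  → match P0@[1:2]
[3] read 'd'  n2⇒n4 (via fail)
[4] read 'b'  n4⇒n0 (via fail)
[5] read 'd'  n0⇒n1
[6] read 'd'  n1⇒n1 (via fail)
[7] read 'b'  n1⇒n0 (via fail)
[8] read 'a'  n0⇒n3
[9] read 'd'  n3⇒n4
[10] read 'd'  n4⇒n5
[11] read 'e'  n5⇒n6  → match P1@[8:11]
[12] read 'e'  n6⇒n0 (via fail)
[13] read 'a'  n0⇒n3
[14] read 'd'  n3⇒n4
[15] read 'd'  n4⇒n5
[16] read 'e'  n5⇒n6  → match P1@[13:16]
[17] read 'a'  n6⇒n3 (via fail)
[18] read 'd'  n3⇒n4
[19] read 'd'  n4⇒n5
[20] read 'e'  n5⇒n6  → match P1@[17:20]
[21] read 'd'  n6⇒n1 (via fail)
[22] read 'd'  n1⇒n1 (via fail)
[23] read 'd'  n1⇒n1 (via fail)
[24] read 'a'  n1⇒n2  → match P0@[23:24]
[25] read 'b'  n2⇒n0 (via fail)
[26] read 'd'  n0⇒n1
[27] read 'a'  n1⇒n2  → match P0@[26:27]
[28] read 'a'  n2⇒n3 (via fail)
[29] read 'e'  n3⇒n0 (via fail)
[30] read 'a'  n0⇒n3
[31] read 'd'  n3⇒n4
[32] read 'a'  n4⇒n2 (via fail)  → match P0@[31:32]
[33] read 'a'  n2⇒n3 (via fail)
[34] read 'd'  n3⇒n4
[35] read 'd'  n4⇒n5
[36] read 'e'  n5⇒n6  → match P1@[33:36]
[37] read 'b'  n6⇒n0 (via fail)
[38] read 'c'  n0⇒n0

Result: [[2,0],[11,1],[16,1],[20,1],[24,0],[27,0],[32,0],[36,1]]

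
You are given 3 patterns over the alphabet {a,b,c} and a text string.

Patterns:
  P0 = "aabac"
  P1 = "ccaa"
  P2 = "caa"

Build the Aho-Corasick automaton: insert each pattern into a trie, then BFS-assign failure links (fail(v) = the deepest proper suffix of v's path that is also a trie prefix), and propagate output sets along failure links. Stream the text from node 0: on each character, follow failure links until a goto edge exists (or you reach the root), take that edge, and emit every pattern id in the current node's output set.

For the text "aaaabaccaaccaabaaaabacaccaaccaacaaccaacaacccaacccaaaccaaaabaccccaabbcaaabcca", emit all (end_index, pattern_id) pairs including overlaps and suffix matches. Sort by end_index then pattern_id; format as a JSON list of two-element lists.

Build automaton:
Trie (insert patterns):
  0='ε' goto a→1 c→6
  1='a' goto a→2
  2='aa' goto b→3
  3='aab' goto a→4
  4='aaba' goto c→5
  5='aabac' goto ·  ←P0
  6='c' goto a→10 c→7
  7='cc' goto a→8
  8='cca' goto a→9
  9='ccaa' goto ·  ←P1
  10='ca' goto a→11
  11='caa' goto ·  ←P2

BFS fail/out derivation:
  fail(1) 'a': from fail(0)=0 chase 'a': 0 ⇒ 0;  out=∅∪out(0)=∅
  fail(6) 'c': from fail(0)=0 chase 'c': 0 ⇒ 0;  out=∅∪out(0)=∅
  fail(2) 'aa': from fail(1)=0 chase 'a': 0 ⇒ 1;  out=∅∪out(1)=∅
  fail(7) 'cc': from fail(6)=0 chase 'c': 0 ⇒ 6;  out=∅∪out(6)=∅
  fail(10) 'ca': from fail(6)=0 chase 'a': 0 ⇒ 1;  out=∅∪out(1)=∅
  fail(3) 'aab': from fail(2)=1 chase 'b': 1→0 ⇒ 0;  out=∅∪out(0)=∅
  fail(8) 'cca': from fail(7)=6 chase 'a': 6 ⇒ 10;  out=∅∪out(10)=∅
  fail(11) 'caa': from fail(10)=1 chase 'a': 1 ⇒ 2;  out={2}∪out(2)={2}
  fail(4) 'aaba': from fail(3)=0 chase 'a': 0 ⇒ 1;  out=∅∪out(1)=∅
  fail(9) 'ccaa': from fail(8)=10 chase 'a': 10 ⇒ 11;  out={1}∪out(11)={1,2}
  fail(5) 'aabac': from fail(4)=1 chase 'c': 1→0 ⇒ 6;  out={0}∪out(6)={0}

Scan:
i=0 'a': node 0→1
i=1 'a': node 1→2
i=2 'a': node 2→2 (via fail)
i=3 'a': node 2→2 (via fail)
i=4 'b': node 2→3
i=5 'a': node 3→4
i=6 'c': node 4→5  emit P0@[2:6]
i=7 'c': node 5→7 (via fail)
i=8 'a': node 7→8
i=9 'a': node 8→9  emit P1@[6:9],P2@[7:9]
i=10 'c': node 9→6 (via fail)
i=11 'c': node 6→7
i=12 'a': node 7→8
i=13 'a': node 8→9  emit P1@[10:13],P2@[11:13]
i=14 'b': node 9→3 (via fail)
i=15 'a': node 3→4
i=16 'a': node 4→2 (via fail)
i=17 'a': node 2→2 (via fail)
i=18 'a': node 2→2 (via fail)
i=19 'b': node 2→3
i=20 'a': node 3→4
i=21 'c': node 4→5  emit P0@[17:21]
i=22 'a': node 5→10 (via fail)
i=23 'c': node 10→6 (via fail)
i=24 'c': node 6→7
i=25 'a': node 7→8
i=26 'a': node 8→9  emit P1@[23:26],P2@[24:26]
i=27 'c': node 9→6 (via fail)
i=28 'c': node 6→7
i=29 'a': node 7→8
i=30 'a': node 8→9  emit P1@[27:30],P2@[28:30]
i=31 'c': node 9→6 (via fail)
i=32 'a': node 6→10
i=33 'a': node 10→11  emit P2@[31:33]
i=34 'c': node 11→6 (via fail)
i=35 'c': node 6→7
i=36 'a': node 7→8
i=37 'a': node 8→9  emit P1@[34:37],P2@[35:37]
i=38 'c': node 9→6 (via fail)
i=39 'a': node 6→10
i=40 'a': node 10→11  emit P2@[38:40]
i=41 'c': node 11→6 (via fail)
i=42 'c': node 6→7
i=43 'c': node 7→7 (via fail)
i=44 'a': node 7→8
i=45 'a': node 8→9  emit P1@[42:45],P2@[43:45]
i=46 'c': node 9→6 (via fail)
i=47 'c': node 6→7
i=48 'c': node 7→7 (via fail)
i=49 'a': node 7→8
i=50 'a': node 8→9  emit P1@[47:50],P2@[48:50]
i=51 'a': node 9→2 (via fail)
i=52 'c': node 2→6 (via fail)
i=53 'c': node 6→7
i=54 'a': node 7→8
i=55 'a': node 8→9  emit P1@[52:55],P2@[53:55]
i=56 'a': node 9→2 (via fail)
i=57 'a': node 2→2 (via fail)
i=58 'b': node 2→3
i=59 'a': node 3→4
i=60 'c': node 4→5  emit P0@[56:60]
i=61 'c': node 5→7 (via fail)
i=62 'c': node 7→7 (via fail)
i=63 'c': node 7→7 (via fail)
i=64 'a': node 7→8
i=65 'a': node 8→9  emit P1@[62:65],P2@[63:65]
i=66 'b': node 9→3 (via fail)
i=67 'b': node 3→0 (via fail)
i=68 'c': node 0→6
i=69 'a': node 6→10
i=70 'a': node 10→11  emit P2@[68:70]
i=71 'a': node 11→2 (via fail)
i=72 'b': node 2→3
i=73 'c': node 3→6 (via fail)
i=74 'c': node 6→7
i=75 'a': node 7→8

Result: [[6,0],[9,1],[9,2],[13,1],[13,2],[21,0],[26,1],[26,2],[30,1],[30,2],[33,2],[37,1],[37,2],[40,2],[45,1],[45,2],[50,1],[50,2],[55,1],[55,2],[60,0],[65,1],[65,2],[70,2]]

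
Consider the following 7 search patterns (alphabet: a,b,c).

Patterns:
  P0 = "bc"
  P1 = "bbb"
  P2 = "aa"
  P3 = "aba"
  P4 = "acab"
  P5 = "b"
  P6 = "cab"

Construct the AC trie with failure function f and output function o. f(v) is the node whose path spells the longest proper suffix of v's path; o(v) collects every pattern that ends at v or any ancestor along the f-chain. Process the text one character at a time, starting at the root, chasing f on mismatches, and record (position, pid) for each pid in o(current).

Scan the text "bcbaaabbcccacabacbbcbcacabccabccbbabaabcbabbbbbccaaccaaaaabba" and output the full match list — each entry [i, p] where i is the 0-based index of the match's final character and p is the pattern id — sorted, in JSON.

Build automaton:
Trie (insert patterns):
  0='ε' goto a→5 b→1 c→12
  1='b' goto b→3 c→2  ←P5
  2='bc' goto ·  ←P0
  3='bb' goto b→4
  4='bbb' goto ·  ←P1
  5='a' goto a→6 b→7 c→9
  6='aa' goto ·  ←P2
  7='ab' goto a→8
  8='aba' goto ·  ←P3
  9='ac' goto a→10
  10='aca' goto b→11
  11='acab' goto ·  ←P4
  12='c' goto a→13
  13='ca' goto b→14
  14='cab' goto ·  ←P6

BFS fail/out derivation:
  fail(1) 'b': from fail(0)=0 chase 'b': 0 ⇒ 0;  out={5}∪out(0)={5}
  fail(5) 'a': from fail(0)=0 chase 'a': 0 ⇒ 0;  out=∅∪out(0)=∅
  fail(12) 'c': from fail(0)=0 chase 'c': 0 ⇒ 0;  out=∅∪out(0)=∅
  fail(2) 'bc': from fail(1)=0 chase 'c': 0 ⇒ 12;  out={0}∪out(12)={0}
  fail(3) 'bb': from fail(1)=0 chase 'b': 0 ⇒ 1;  out=∅∪out(1)={5}
  fail(6) 'aa': from fail(5)=0 chase 'a': 0 ⇒ 5;  out={2}∪out(5)={2}
  fail(7) 'ab': from fail(5)=0 chase 'b': 0 ⇒ 1;  out=∅∪out(1)={5}
  fail(9) 'ac': from fail(5)=0 chase 'c': 0 ⇒ 12;  out=∅∪out(12)=∅
  fail(13) 'ca': from fail(12)=0 chase 'a': 0 ⇒ 5;  out=∅∪out(5)=∅
  fail(4) 'bbb': from fail(3)=1 chase 'b': 1 ⇒ 3;  out={1}∪out(3)={1,5}
  fail(8) 'aba': from fail(7)=1 chase 'a': 1→0 ⇒ 5;  out={3}∪out(5)={3}
  fail(10) 'aca': from fail(9)=12 chase 'a': 12 ⇒ 13;  out=∅∪out(13)=∅
  fail(14) 'cab': from fail(13)=5 chase 'b': 5 ⇒ 7;  out={6}∪out(7)={5,6}
  fail(11) 'acab': from fail(10)=13 chase 'b': 13 ⇒ 14;  out={4}∪out(14)={4,5,6}

Scan:
[0] read 'b'  n0⇒n1  → match P5@[0:0]
[1] read 'c'  n1⇒n2  → match P0@[0:1]
[2] read 'b'  n2⇒n1 (via fail)  → match P5@[2:2]
[3] read 'a'  n1⇒n5 (via fail)
[4] read 'a'  n5⇒n6  → match P2@[3:4]
[5] read 'a'  n6⇒n6 (via fail)  → match P2@[4:5]
[6] read 'b'  n6⇒n7 (via fail)  → match P5@[6:6]
[7] read 'b'  n7⇒n3 (via fail)  → match P5@[7:7]
[8] read 'c'  n3⇒n2 (via fail)  → match P0@[7:8]
[9] read 'c'  n2⇒n12 (via fail)
[10] read 'c'  n12⇒n12 (via fail)
[11] read 'a'  n12⇒n13
[12] read 'c'  n13⇒n9 (via fail)
[13] read 'a'  n9⇒n10
[14] read 'b'  n10⇒n11  → match P4@[11:14],P5@[14:14],P6@[12:14]
[15] read 'a'  n11⇒n8 (via fail)  → match P3@[13:15]
[16] read 'c'  n8⇒n9 (via fail)
[17] read 'b'  n9⇒n1 (via fail)  → match P5@[17:17]
[18] read 'b'  n1⇒n3  → match P5@[18:18]
[19] read 'c'  n3⇒n2 (via fail)  → match P0@[18:19]
[20] read 'b'  n2⇒n1 (via fail)  → match P5@[20:20]
[21] read 'c'  n1⇒n2  → match P0@[20:21]
[22] read 'a'  n2⇒n13 (via fail)
[23] read 'c'  n13⇒n9 (via fail)
[24] read 'a'  n9⇒n10
[25] read 'b'  n10⇒n11  → match P4@[22:25],P5@[25:25],P6@[23:25]
[26] read 'c'  n11⇒n2 (via fail)  → match P0@[25:26]
[27] read 'c'  n2⇒n12 (via fail)
[28] read 'a'  n12⇒n13
[29] read 'b'  n13⇒n14  → match P5@[29:29],P6@[27:29]
[30] read 'c'  n14⇒n2 (via fail)  → match P0@[29:30]
[31] read 'c'  n2⇒n12 (via fail)
[32] read 'b'  n12⇒n1 (via fail)  → match P5@[32:32]
[33] read 'b'  n1⇒n3  → match P5@[33:33]
[34] read 'a'  n3⇒n5 (via fail)
[35] read 'b'  n5⇒n7  → match P5@[35:35]
[36] read 'a'  n7⇒n8  → match P3@[34:36]
[37] read 'a'  n8⇒n6 (via fail)  → match P2@[36:37]
[38] read 'b'  n6⇒n7 (via fail)  → match P5@[38:38]
[39] read 'c'  n7⇒n2 (via fail)  → match P0@[38:39]
[40] read 'b'  n2⇒n1 (via fail)  → match P5@[40:40]
[41] read 'a'  n1⇒n5 (via fail)
[42] read 'b'  n5⇒n7  → match P5@[42:42]
[43] read 'b'  n7⇒n3 (via fail)  → match P5@[43:43]
[44] read 'b'  n3⇒n4  → match P1@[42:44],P5@[44:44]
[45] read 'b'  n4⇒n4 (via fail)  → match P1@[43:45],P5@[45:45]
[46] read 'b'  n4⇒n4 (via fail)  → match P1@[44:46],P5@[46:46]
[47] read 'c'  n4⇒n2 (via fail)  → match P0@[46:47]
[48] read 'c'  n2⇒n12 (via fail)
[49] read 'a'  n12⇒n13
[50] read 'a'  n13⇒n6 (via fail)  → match P2@[49:50]
[51] read 'c'  n6⇒n9 (via fail)
[52] read 'c'  n9⇒n12 (via fail)
[53] read 'a'  n12⇒n13
[54] read 'a'  n13⇒n6 (via fail)  → match P2@[53:54]
[55] read 'a'  n6⇒n6 (via fail)  → match P2@[54:55]
[56] read 'a'  n6⇒n6 (via fail)  → match P2@[55:56]
[57] read 'a'  n6⇒n6 (via fail)  → match P2@[56:57]
[58] read 'b'  n6⇒n7 (via fail)  → match P5@[58:58]
[59] read 'b'  n7⇒n3 (via fail)  → match P5@[59:59]
[60] read 'a'  n3⇒n5 (via fail)

All matches (sorted): [[0,5],[1,0],[2,5],[4,2],[5,2],[6,5],[7,5],[8,0],[14,4],[14,5],[14,6],[15,3],[17,5],[18,5],[19,0],[20,5],[21,0],[25,4],[25,5],[25,6],[26,0],[29,5],[29,6],[30,0],[32,5],[33,5],[35,5],[36,3],[37,2],[38,5],[39,0],[40,5],[42,5],[43,5],[44,1],[44,5],[45,1],[45,5],[46,1],[46,5],[47,0],[50,2],[54,2],[55,2],[56,2],[57,2],[58,5],[59,5]]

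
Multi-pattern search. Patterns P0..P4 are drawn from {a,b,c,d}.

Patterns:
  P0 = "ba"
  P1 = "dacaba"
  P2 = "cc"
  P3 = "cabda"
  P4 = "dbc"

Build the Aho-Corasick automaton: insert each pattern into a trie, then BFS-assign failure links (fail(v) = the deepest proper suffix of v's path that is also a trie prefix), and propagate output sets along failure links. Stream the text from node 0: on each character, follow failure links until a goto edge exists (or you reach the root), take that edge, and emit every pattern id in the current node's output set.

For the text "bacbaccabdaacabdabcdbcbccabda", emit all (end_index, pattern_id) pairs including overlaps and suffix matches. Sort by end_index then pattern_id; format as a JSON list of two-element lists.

Build:
Trie (insert patterns):
  0='ε' goto b→1 c→9 d→3
  1='b' goto a→2
  2='ba' goto ·  [P0 ends]
  3='d' goto a→4 b→15
  4='da' goto c→5
  5='dac' goto a→6
  6='daca' goto b→7
  7='dacab' goto a→8
  8='dacaba' goto ·  [P1 ends]
  9='c' goto a→11 c→10
  10='cc' goto ·  [P2 ends]
  11='ca' goto b→12
  12='cab' goto d→13
  13='cabd' goto a→14
  14='cabda' goto ·  [P3 ends]
  15='db' goto c→16
  16='dbc' goto ·  [P4 ends]

BFS fail/out derivation:
  fail(1) 'b': from fail(0)=0 chase 'b': 0 ⇒ 0;  out=∅∪out(0)=∅
  fail(3) 'd': from fail(0)=0 chase 'd': 0 ⇒ 0;  out=∅∪out(0)=∅
  fail(9) 'c': from fail(0)=0 chase 'c': 0 ⇒ 0;  out=∅∪out(0)=∅
  fail(2) 'ba': from fail(1)=0 chase 'a': 0 ⇒ 0;  out={0}∪out(0)={0}
  fail(4) 'da': from fail(3)=0 chase 'a': 0 ⇒ 0;  out=∅∪out(0)=∅
  fail(10) 'cc': from fail(9)=0 chase 'c': 0 ⇒ 9;  out={2}∪out(9)={2}
  fail(11) 'ca': from fail(9)=0 chase 'a': 0 ⇒ 0;  out=∅∪out(0)=∅
  fail(15) 'db': from fail(3)=0 chase 'b': 0 ⇒ 1;  out=∅∪out(1)=∅
  fail(5) 'dac': from fail(4)=0 chase 'c': 0 ⇒ 9;  out=∅∪out(9)=∅
  fail(12) 'cab': from fail(11)=0 chase 'b': 0 ⇒ 1;  out=∅∪out(1)=∅
  fail(16) 'dbc': from fail(15)=1 chase 'c': 1→0 ⇒ 9;  out={4}∪out(9)={4}
  fail(6) 'daca': from fail(5)=9 chase 'a': 9 ⇒ 11;  out=∅∪out(11)=∅
  fail(13) 'cabd': from fail(12)=1 chase 'd': 1→0 ⇒ 3;  out=∅∪out(3)=∅
  fail(7) 'dacab': from fail(6)=11 chase 'b': 11 ⇒ 12;  out=∅∪out(12)=∅
  fail(14) 'cabda': from fail(13)=3 chase 'a': 3 ⇒ 4;  out={3}∪out(4)={3}
  fail(8) 'dacaba': from fail(7)=12 chase 'a': 12→1 ⇒ 2;  out={1}∪out(2)={0,1}

Run:
[0] read 'b'  n0⇒n1
[1] read 'a'  n1⇒n2  emit P0@[0:1]
[2] read 'c'  n2⇒n9 (via fail)
[3] read 'b'  n9⇒n1 (via fail)
[4] read 'a'  n1⇒n2  emit P0@[3:4]
[5] read 'c'  n2⇒n9 (via fail)
[6] read 'c'  n9⇒n10  emit P2@[5:6]
[7] read 'a'  n10⇒n11 (via fail)
[8] read 'b'  n11⇒n12
[9] read 'd'  n12⇒n13
[10] read 'a'  n13⇒n14  emit P3@[6:10]
[11] read 'a'  n14⇒n0 (via fail)
[12] read 'c'  n0⇒n9
[13] read 'a'  n9⇒n11
[14] read 'b'  n11⇒n12
[15] read 'd'  n12⇒n13
[16] read 'a'  n13⇒n14  emit P3@[12:16]
[17] read 'b'  n14⇒n1 (via fail)
[18] read 'c'  n1⇒n9 (via fail)
[19] read 'd'  n9⇒n3 (via fail)
[20] read 'b'  n3⇒n15
[21] read 'c'  n15⇒n16  emit P4@[19:21]
[22] read 'b'  n16⇒n1 (via fail)
[23] read 'c'  n1⇒n9 (via fail)
[24] read 'c'  n9⇒n10  emit P2@[23:24]
[25] read 'a'  n10⇒n11 (via fail)
[26] read 'b'  n11⇒n12
[27] read 'd'  n12⇒n13
[28] read 'a'  n13⇒n14  emit P3@[24:28]

Matches: [[1,0],[4,0],[6,2],[10,3],[16,3],[21,4],[24,2],[28,3]]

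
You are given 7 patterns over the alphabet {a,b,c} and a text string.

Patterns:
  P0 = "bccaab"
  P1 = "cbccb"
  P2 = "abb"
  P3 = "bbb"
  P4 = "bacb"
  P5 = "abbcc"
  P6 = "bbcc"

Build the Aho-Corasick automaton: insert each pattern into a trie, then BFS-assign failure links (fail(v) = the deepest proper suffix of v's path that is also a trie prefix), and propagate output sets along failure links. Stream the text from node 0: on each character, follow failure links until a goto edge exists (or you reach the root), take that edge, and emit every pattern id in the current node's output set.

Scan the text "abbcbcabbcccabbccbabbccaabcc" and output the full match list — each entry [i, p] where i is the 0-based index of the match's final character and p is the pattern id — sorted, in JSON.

Build automaton:
Trie (insert patterns):
  n0 'ε': a→12 b→1 c→7
  n1 'b': a→17 b→15 c→2
  n2 'bc': c→3
  n3 'bcc': a→4
  n4 'bcca': a→5
  n5 'bccaa': b→6
  n6 'bccaab': ·  ←P0
  n7 'c': b→8
  n8 'cb': c→9
  n9 'cbc': c→10
  n10 'cbcc': b→11
  n11 'cbccb': ·  ←P1
  n12 'a': b→13
  n13 'ab': b→14
  n14 'abb': c→20  ←P2
  n15 'bb': b→16 c→22
  n16 'bbb': ·  ←P3
  n17 'ba': c→18
  n18 'bac': b→19
  n19 'bacb': ·  ←P4
  n20 'abbc': c→21
  n21 'abbcc': ·  ←P5
  n22 'bbc': c→23
  n23 'bbcc': ·  ←P6

BFS fail/out derivation:
  n1('b'): parent n0 fail=0; on 'b' 0 → fail=0;  out ∅∪∅=∅
  n7('c'): parent n0 fail=0; on 'c' 0 → fail=0;  out ∅∪∅=∅
  n12('a'): parent n0 fail=0; on 'a' 0 → fail=0;  out ∅∪∅=∅
  n2('bc'): parent n1 fail=0; on 'c' 0 → fail=7;  out ∅∪∅=∅
  n8('cb'): parent n7 fail=0; on 'b' 0 → fail=1;  out ∅∪∅=∅
  n13('ab'): parent n12 fail=0; on 'b' 0 → fail=1;  out ∅∪∅=∅
  n15('bb'): parent n1 fail=0; on 'b' 0 → fail=1;  out ∅∪∅=∅
  n17('ba'): parent n1 fail=0; on 'a' 0 → fail=12;  out ∅∪∅=∅
  n3('bcc'): parent n2 fail=7; on 'c' 7→0 → fail=7;  out ∅∪∅=∅
  n9('cbc'): parent n8 fail=1; on 'c' 1 → fail=2;  out ∅∪∅=∅
  n14('abb'): parent n13 fail=1; on 'b' 1 → fail=15;  out {2}∪∅={2}
  n16('bbb'): parent n15 fail=1; on 'b' 1 → fail=15;  out {3}∪∅={3}
  n18('bac'): parent n17 fail=12; on 'c' 12→0 → fail=7;  out ∅∪∅=∅
  n22('bbc'): parent n15 fail=1; on 'c' 1 → fail=2;  out ∅∪∅=∅
  n4('bcca'): parent n3 fail=7; on 'a' 7→0 → fail=12;  out ∅∪∅=∅
  n10('cbcc'): parent n9 fail=2; on 'c' 2 → fail=3;  out ∅∪∅=∅
  n19('bacb'): parent n18 fail=7; on 'b' 7 → fail=8;  out {4}∪∅={4}
  n20('abbc'): parent n14 fail=15; on 'c' 15 → fail=22;  out ∅∪∅=∅
  n23('bbcc'): parent n22 fail=2; on 'c' 2 → fail=3;  out {6}∪∅={6}
  n5('bccaa'): parent n4 fail=12; on 'a' 12→0 → fail=12;  out ∅∪∅=∅
  n11('cbccb'): parent n10 fail=3; on 'b' 3→7 → fail=8;  out {1}∪∅={1}
  n21('abbcc'): parent n20 fail=22; on 'c' 22 → fail=23;  out {5}∪{6}={5,6}
  n6('bccaab'): parent n5 fail=12; on 'b' 12 → fail=13;  out {0}∪∅={0}

Text stream:
pos 0 'a': at 12
pos 1 'b': at 13
pos 2 'b': at 14  → match P2@[0:2]
pos 3 'c': at 20
pos 4 'b': at 8 (via fail)
pos 5 'c': at 9
pos 6 'a': at 12 (via fail)
pos 7 'b': at 13
pos 8 'b': at 14  → match P2@[6:8]
pos 9 'c': at 20
pos 10 'c': at 21  → match P5@[6:10],P6@[7:10]
pos 11 'c': at 7 (via fail)
pos 12 'a': at 12 (via fail)
pos 13 'b': at 13
pos 14 'b': at 14  → match P2@[12:14]
pos 15 'c': at 20
pos 16 'c': at 21  → match P5@[12:16],P6@[13:16]
pos 17 'b': at 8 (via fail)
pos 18 'a': at 17 (via fail)
pos 19 'b': at 13 (via fail)
pos 20 'b': at 14  → match P2@[18:20]
pos 21 'c': at 20
pos 22 'c': at 21  → match P5@[18:22],P6@[19:22]
pos 23 'a': at 4 (via fail)
pos 24 'a': at 5
pos 25 'b': at 6  → match P0@[20:25]
pos 26 'c': at 2 (via fail)
pos 27 'c': at 3

All matches (sorted): [[2,2],[8,2],[10,5],[10,6],[14,2],[16,5],[16,6],[20,2],[22,5],[22,6],[25,0]]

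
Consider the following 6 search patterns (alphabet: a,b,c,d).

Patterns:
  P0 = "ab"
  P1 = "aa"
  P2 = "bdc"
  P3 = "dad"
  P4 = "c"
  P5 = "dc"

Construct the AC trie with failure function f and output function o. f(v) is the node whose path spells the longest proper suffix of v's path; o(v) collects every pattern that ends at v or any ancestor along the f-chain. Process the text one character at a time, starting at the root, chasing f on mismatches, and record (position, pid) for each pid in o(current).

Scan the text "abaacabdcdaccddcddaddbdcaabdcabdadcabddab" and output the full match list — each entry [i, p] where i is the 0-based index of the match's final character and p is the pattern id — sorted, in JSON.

Construct AC machine:
Trie (insert patterns):
  0='ε' goto a→1 b→4 c→10 d→7
  1='a' goto a→3 b→2
  2='ab' goto ·  ←P0
  3='aa' goto ·  ←P1
  4='b' goto d→5
  5='bd' goto c→6
  6='bdc' goto ·  ←P2
  7='d' goto a→8 c→11
  8='da' goto d→9
  9='dad' goto ·  ←P3
  10='c' goto ·  ←P4
  11='dc' goto ·  ←P5

BFS fail/out derivation:
  n1('a'): parent n0 fail=0; on 'a' 0 → fail=0;  out ∅∪∅=∅
  n4('b'): parent n0 fail=0; on 'b' 0 → fail=0;  out ∅∪∅=∅
  n7('d'): parent n0 fail=0; on 'd' 0 → fail=0;  out ∅∪∅=∅
  n10('c'): parent n0 fail=0; on 'c' 0 → fail=0;  out {4}∪∅={4}
  n2('ab'): parent n1 fail=0; on 'b' 0 → fail=4;  out {0}∪∅={0}
  n3('aa'): parent n1 fail=0; on 'a' 0 → fail=1;  out {1}∪∅={1}
  n5('bd'): parent n4 fail=0; on 'd' 0 → fail=7;  out ∅∪∅=∅
  n8('da'): parent n7 fail=0; on 'a' 0 → fail=1;  out ∅∪∅=∅
  n11('dc'): parent n7 fail=0; on 'c' 0 → fail=10;  out {5}∪{4}={4,5}
  n6('bdc'): parent n5 fail=7; on 'c' 7 → fail=11;  out {2}∪{4,5}={2,4,5}
  n9('dad'): parent n8 fail=1; on 'd' 1→0 → fail=7;  out {3}∪∅={3}

Text stream:
i=0 'a': node 0→1
i=1 'b': node 1→2  → match P0@[0:1]
i=2 'a': node 2→1 (fail-walked)
i=3 'a': node 1→3  → match P1@[2:3]
i=4 'c': node 3→10 (fail-walked)  → match P4@[4:4]
i=5 'a': node 10→1 (fail-walked)
i=6 'b': node 1→2  → match P0@[5:6]
i=7 'd': node 2→5 (fail-walked)
i=8 'c': node 5→6  → match P2@[6:8],P4@[8:8],P5@[7:8]
i=9 'd': node 6→7 (fail-walked)
i=10 'a': node 7→8
i=11 'c': node 8→10 (fail-walked)  → match P4@[11:11]
i=12 'c': node 10→10 (fail-walked)  → match P4@[12:12]
i=13 'd': node 10→7 (fail-walked)
i=14 'd': node 7→7 (fail-walked)
i=15 'c': node 7→11  → match P4@[15:15],P5@[14:15]
i=16 'd': node 11→7 (fail-walked)
i=17 'd': node 7→7 (fail-walked)
i=18 'a': node 7→8
i=19 'd': node 8→9  → match P3@[17:19]
i=20 'd': node 9→7 (fail-walked)
i=21 'b': node 7→4 (fail-walked)
i=22 'd': node 4→5
i=23 'c': node 5→6  → match P2@[21:23],P4@[23:23],P5@[22:23]
i=24 'a': node 6→1 (fail-walked)
i=25 'a': node 1→3  → match P1@[24:25]
i=26 'b': node 3→2 (fail-walked)  → match P0@[25:26]
i=27 'd': node 2→5 (fail-walked)
i=28 'c': node 5→6  → match P2@[26:28],P4@[28:28],P5@[27:28]
i=29 'a': node 6→1 (fail-walked)
i=30 'b': node 1→2  → match P0@[29:30]
i=31 'd': node 2→5 (fail-walked)
i=32 'a': node 5→8 (fail-walked)
i=33 'd': node 8→9  → match P3@[31:33]
i=34 'c': node 9→11 (fail-walked)  → match P4@[34:34],P5@[33:34]
i=35 'a': node 11→1 (fail-walked)
i=36 'b': node 1→2  → match P0@[35:36]
i=37 'd': node 2→5 (fail-walked)
i=38 'd': node 5→7 (fail-walked)
i=39 'a': node 7→8
i=40 'b': node 8→2 (fail-walked)  → match P0@[39:40]

Result: [[1,0],[3,1],[4,4],[6,0],[8,2],[8,4],[8,5],[11,4],[12,4],[15,4],[15,5],[19,3],[23,2],[23,4],[23,5],[25,1],[26,0],[28,2],[28,4],[28,5],[30,0],[33,3],[34,4],[34,5],[36,0],[40,0]]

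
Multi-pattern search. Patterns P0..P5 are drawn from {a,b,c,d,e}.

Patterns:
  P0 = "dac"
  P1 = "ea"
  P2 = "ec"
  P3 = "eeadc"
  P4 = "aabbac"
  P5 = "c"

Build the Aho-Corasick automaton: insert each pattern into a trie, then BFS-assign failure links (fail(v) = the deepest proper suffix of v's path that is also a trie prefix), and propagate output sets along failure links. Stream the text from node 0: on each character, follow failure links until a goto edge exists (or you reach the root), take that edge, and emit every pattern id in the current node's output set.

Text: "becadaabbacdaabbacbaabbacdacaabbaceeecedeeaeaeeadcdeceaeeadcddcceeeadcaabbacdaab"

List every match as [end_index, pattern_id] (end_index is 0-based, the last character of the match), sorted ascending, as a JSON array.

Build:
Trie nodes:
  0='ε' goto a→11 c→17 d→1 e→4
  1='d' goto a→2
  2='da' goto c→3
  3='dac' goto ·  [P0 ends]
  4='e' goto a→5 c→6 e→7
  5='ea' goto ·  [P1 ends]
  6='ec' goto ·  [P2 ends]
  7='ee' goto a→8
  8='eea' goto d→9
  9='eead' goto c→10
  10='eeadc' goto ·  [P3 ends]
  11='a' goto a→12
  12='aa' goto b→13
  13='aab' goto b→14
  14='aabb' goto a→15
  15='aabba' goto c→16
  16='aabbac' goto ·  [P4 ends]
  17='c' goto ·  [P5 ends]

BFS fail/out derivation:
  n1('d'): parent n0 fail=0; on 'd' 0 → fail=0;  out ∅∪∅=∅
  n4('e'): parent n0 fail=0; on 'e' 0 → fail=0;  out ∅∪∅=∅
  n11('a'): parent n0 fail=0; on 'a' 0 → fail=0;  out ∅∪∅=∅
  n17('c'): parent n0 fail=0; on 'c' 0 → fail=0;  out {5}∪∅={5}
  n2('da'): parent n1 fail=0; on 'a' 0 → fail=11;  out ∅∪∅=∅
  n5('ea'): parent n4 fail=0; on 'a' 0 → fail=11;  out {1}∪∅={1}
  n6('ec'): parent n4 fail=0; on 'c' 0 → fail=17;  out {2}∪{5}={2,5}
  n7('ee'): parent n4 fail=0; on 'e' 0 → fail=4;  out ∅∪∅=∅
  n12('aa'): parent n11 fail=0; on 'a' 0 → fail=11;  out ∅∪∅=∅
  n3('dac'): parent n2 fail=11; on 'c' 11→0 → fail=17;  out {0}∪{5}={0,5}
  n8('eea'): parent n7 fail=4; on 'a' 4 → fail=5;  out ∅∪{1}={1}
  n13('aab'): parent n12 fail=11; on 'b' 11→0 → fail=0;  out ∅∪∅=∅
  n9('eead'): parent n8 fail=5; on 'd' 5→11→0 → fail=1;  out ∅∪∅=∅
  n14('aabb'): parent n13 fail=0; on 'b' 0 → fail=0;  out ∅∪∅=∅
  n10('eeadc'): parent n9 fail=1; on 'c' 1→0 → fail=17;  out {3}∪{5}={3,5}
  n15('aabba'): parent n14 fail=0; on 'a' 0 → fail=11;  out ∅∪∅=∅
  n16('aabbac'): parent n15 fail=11; on 'c' 11→0 → fail=17;  out {4}∪{5}={4,5}

Text stream:
[0] read 'b'  n0⇒n0
[1] read 'e'  n0⇒n4
[2] read 'c'  n4⇒n6  → match P2@[1:2],P5@[2:2]
[3] read 'a'  n6⇒n11 (via fail)
[4] read 'd'  n11⇒n1 (via fail)
[5] read 'a'  n1⇒n2
[6] read 'a'  n2⇒n12 (via fail)
[7] read 'b'  n12⇒n13
[8] read 'b'  n13⇒n14
[9] read 'a'  n14⇒n15
[10] read 'c'  n15⇒n16  → match P4@[5:10],P5@[10:10]
[11] read 'd'  n16⇒n1 (via fail)
[12] read 'a'  n1⇒n2
[13] read 'a'  n2⇒n12 (via fail)
[14] read 'b'  n12⇒n13
[15] read 'b'  n13⇒n14
[16] read 'a'  n14⇒n15
[17] read 'c'  n15⇒n16  → match P4@[12:17],P5@[17:17]
[18] read 'b'  n16⇒n0 (via fail)
[19] read 'a'  n0⇒n11
[20] read 'a'  n11⇒n12
[21] read 'b'  n12⇒n13
[22] read 'b'  n13⇒n14
[23] read 'a'  n14⇒n15
[24] read 'c'  n15⇒n16  → match P4@[19:24],P5@[24:24]
[25] read 'd'  n16⇒n1 (via fail)
[26] read 'a'  n1⇒n2
[27] read 'c'  n2⇒n3  → match P0@[25:27],P5@[27:27]
[28] read 'a'  n3⇒n11 (via fail)
[29] read 'a'  n11⇒n12
[30] read 'b'  n12⇒n13
[31] read 'b'  n13⇒n14
[32] read 'a'  n14⇒n15
[33] read 'c'  n15⇒n16  → match P4@[28:33],P5@[33:33]
[34] read 'e'  n16⇒n4 (via fail)
[35] read 'e'  n4⇒n7
[36] read 'e'  n7⇒n7 (via fail)
[37] read 'c'  n7⇒n6 (via fail)  → match P2@[36:37],P5@[37:37]
[38] read 'e'  n6⇒n4 (via fail)
[39] read 'd'  n4⇒n1 (via fail)
[40] read 'e'  n1⇒n4 (via fail)
[41] read 'e'  n4⇒n7
[42] read 'a'  n7⇒n8  → match P1@[41:42]
[43] read 'e'  n8⇒n4 (via fail)
[44] read 'a'  n4⇒n5  → match P1@[43:44]
[45] read 'e'  n5⇒n4 (via fail)
[46] read 'e'  n4⇒n7
[47] read 'a'  n7⇒n8  → match P1@[46:47]
[48] read 'd'  n8⇒n9
[49] read 'c'  n9⇒n10  → match P3@[45:49],P5@[49:49]
[50] read 'd'  n10⇒n1 (via fail)
[51] read 'e'  n1⇒n4 (via fail)
[52] read 'c'  n4⇒n6  → match P2@[51:52],P5@[52:52]
[53] read 'e'  n6⇒n4 (via fail)
[54] read 'a'  n4⇒n5  → match P1@[53:54]
[55] read 'e'  n5⇒n4 (via fail)
[56] read 'e'  n4⇒n7
[57] read 'a'  n7⇒n8  → match P1@[56:57]
[58] read 'd'  n8⇒n9
[59] read 'c'  n9⇒n10  → match P3@[55:59],P5@[59:59]
[60] read 'd'  n10⇒n1 (via fail)
[61] read 'd'  n1⇒n1 (via fail)
[62] read 'c'  n1⇒n17 (via fail)  → match P5@[62:62]
[63] read 'c'  n17⇒n17 (via fail)  → match P5@[63:63]
[64] read 'e'  n17⇒n4 (via fail)
[65] read 'e'  n4⇒n7
[66] read 'e'  n7⇒n7 (via fail)
[67] read 'a'  n7⇒n8  → match P1@[66:67]
[68] read 'd'  n8⇒n9
[69] read 'c'  n9⇒n10  → match P3@[65:69],P5@[69:69]
[70] read 'a'  n10⇒n11 (via fail)
[71] read 'a'  n11⇒n12
[72] read 'b'  n12⇒n13
[73] read 'b'  n13⇒n14
[74] read 'a'  n14⇒n15
[75] read 'c'  n15⇒n16  → match P4@[70:75],P5@[75:75]
[76] read 'd'  n16⇒n1 (via fail)
[77] read 'a'  n1⇒n2
[78] read 'a'  n2⇒n12 (via fail)
[79] read 'b'  n12⇒n13

Result: [[2,2],[2,5],[10,4],[10,5],[17,4],[17,5],[24,4],[24,5],[27,0],[27,5],[33,4],[33,5],[37,2],[37,5],[42,1],[44,1],[47,1],[49,3],[49,5],[52,2],[52,5],[54,1],[57,1],[59,3],[59,5],[62,5],[63,5],[67,1],[69,3],[69,5],[75,4],[75,5]]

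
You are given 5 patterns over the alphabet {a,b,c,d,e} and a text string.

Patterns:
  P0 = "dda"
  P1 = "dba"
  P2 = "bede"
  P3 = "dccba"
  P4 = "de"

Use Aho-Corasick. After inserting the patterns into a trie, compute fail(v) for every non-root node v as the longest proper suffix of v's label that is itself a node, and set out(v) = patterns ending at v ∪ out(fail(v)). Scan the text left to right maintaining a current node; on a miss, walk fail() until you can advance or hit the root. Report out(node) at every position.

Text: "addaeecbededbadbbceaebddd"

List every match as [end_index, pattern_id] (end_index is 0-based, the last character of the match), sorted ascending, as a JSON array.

Build automaton:
Trie (insert patterns):
  0='ε' goto b→6 d→1
  1='d' goto b→4 c→10 d→2 e→14
  2='dd' goto a→3
  3='dda' goto ·  ←P0
  4='db' goto a→5
  5='dba' goto ·  ←P1
  6='b' goto e→7
  7='be' goto d→8
  8='bed' goto e→9
  9='bede' goto ·  ←P2
  10='dc' goto c→11
  11='dcc' goto b→12
  12='dccb' goto a→13
  13='dccba' goto ·  ←P3
  14='de' goto ·  ←P4

Failure links (BFS by depth):
  n1('d'): parent n0 fail=0; on 'd' 0 → fail=0;  out ∅∪∅=∅
  n6('b'): parent n0 fail=0; on 'b' 0 → fail=0;  out ∅∪∅=∅
  n2('dd'): parent n1 fail=0; on 'd' 0 → fail=1;  out ∅∪∅=∅
  n4('db'): parent n1 fail=0; on 'b' 0 → fail=6;  out ∅∪∅=∅
  n7('be'): parent n6 fail=0; on 'e' 0 → fail=0;  out ∅∪∅=∅
  n10('dc'): parent n1 fail=0; on 'c' 0 → fail=0;  out ∅∪∅=∅
  n14('de'): parent n1 fail=0; on 'e' 0 → fail=0;  out {4}∪∅={4}
  n3('dda'): parent n2 fail=1; on 'a' 1→0 → fail=0;  out {0}∪∅={0}
  n5('dba'): parent n4 fail=6; on 'a' 6→0 → fail=0;  out {1}∪∅={1}
  n8('bed'): parent n7 fail=0; on 'd' 0 → fail=1;  out ∅∪∅=∅
  n11('dcc'): parent n10 fail=0; on 'c' 0 → fail=0;  out ∅∪∅=∅
  n9('bede'): parent n8 fail=1; on 'e' 1 → fail=14;  out {2}∪{4}={2,4}
  n12('dccb'): parent n11 fail=0; on 'b' 0 → fail=6;  out ∅∪∅=∅
  n13('dccba'): parent n12 fail=6; on 'a' 6→0 → fail=0;  out {3}∪∅={3}

Text stream:
[0] read 'a'  n0⇒n0
[1] read 'd'  n0⇒n1
[2] read 'd'  n1⇒n2
[3] read 'a'  n2⇒n3  → match P0@[1:3]
[4] read 'e'  n3⇒n0 (fail-walked)
[5] read 'e'  n0⇒n0
[6] read 'c'  n0⇒n0
[7] read 'b'  n0⇒n6
[8] read 'e'  n6⇒n7
[9] read 'd'  n7⇒n8
[10] read 'e'  n8⇒n9  → match P2@[7:10],P4@[9:10]
[11] read 'd'  n9⇒n1 (fail-walked)
[12] read 'b'  n1⇒n4
[13] read 'a'  n4⇒n5  → match P1@[11:13]
[14] read 'd'  n5⇒n1 (fail-walked)
[15] read 'b'  n1⇒n4
[16] read 'b'  n4⇒n6 (fail-walked)
[17] read 'c'  n6⇒n0 (fail-walked)
[18] read 'e'  n0⇒n0
[19] read 'a'  n0⇒n0
[20] read 'e'  n0⇒n0
[21] read 'b'  n0⇒n6
[22] read 'd'  n6⇒n1 (fail-walked)
[23] read 'd'  n1⇒n2
[24] read 'd'  n2⇒n2 (fail-walked)

Matches: [[3,0],[10,2],[10,4],[13,1]]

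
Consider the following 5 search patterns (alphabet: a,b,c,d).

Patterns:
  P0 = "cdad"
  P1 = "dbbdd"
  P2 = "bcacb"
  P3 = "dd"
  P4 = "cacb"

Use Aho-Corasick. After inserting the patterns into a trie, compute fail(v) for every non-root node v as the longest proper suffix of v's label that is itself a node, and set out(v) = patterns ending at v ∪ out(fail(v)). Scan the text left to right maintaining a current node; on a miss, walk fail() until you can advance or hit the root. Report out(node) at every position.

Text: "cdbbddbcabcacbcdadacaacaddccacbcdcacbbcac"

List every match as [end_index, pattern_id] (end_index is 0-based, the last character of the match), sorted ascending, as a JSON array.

Build:
Trie (insert patterns):
  n0 'ε': b→10 c→1 d→5
  n1 'c': a→16 d→2
  n2 'cd': a→3
  n3 'cda': d→4
  n4 'cdad': ·  ←P0
  n5 'd': b→6 d→15
  n6 'db': b→7
  n7 'dbb': d→8
  n8 'dbbd': d→9
  n9 'dbbdd': ·  ←P1
  n10 'b': c→11
  n11 'bc': a→12
  n12 'bca': c→13
  n13 'bcac': b→14
  n14 'bcacb': ·  ←P2
  n15 'dd': ·  ←P3
  n16 'ca': c→17
  n17 'cac': b→18
  n18 'cacb': ·  ←P4

Failure links (BFS by depth):
  n1('c'): parent n0 fail=0; on 'c' 0 → fail=0;  out ∅∪∅=∅
  n5('d'): parent n0 fail=0; on 'd' 0 → fail=0;  out ∅∪∅=∅
  n10('b'): parent n0 fail=0; on 'b' 0 → fail=0;  out ∅∪∅=∅
  n2('cd'): parent n1 fail=0; on 'd' 0 → fail=5;  out ∅∪∅=∅
  n6('db'): parent n5 fail=0; on 'b' 0 → fail=10;  out ∅∪∅=∅
  n11('bc'): parent n10 fail=0; on 'c' 0 → fail=1;  out ∅∪∅=∅
  n15('dd'): parent n5 fail=0; on 'd' 0 → fail=5;  out {3}∪∅={3}
  n16('ca'): parent n1 fail=0; on 'a' 0 → fail=0;  out ∅∪∅=∅
  n3('cda'): parent n2 fail=5; on 'a' 5→0 → fail=0;  out ∅∪∅=∅
  n7('dbb'): parent n6 fail=10; on 'b' 10→0 → fail=10;  out ∅∪∅=∅
  n12('bca'): parent n11 fail=1; on 'a' 1 → fail=16;  out ∅∪∅=∅
  n17('cac'): parent n16 fail=0; on 'c' 0 → fail=1;  out ∅∪∅=∅
  n4('cdad'): parent n3 fail=0; on 'd' 0 → fail=5;  out {0}∪∅={0}
  n8('dbbd'): parent n7 fail=10; on 'd' 10→0 → fail=5;  out ∅∪∅=∅
  n13('bcac'): parent n12 fail=16; on 'c' 16 → fail=17;  out ∅∪∅=∅
  n18('cacb'): parent n17 fail=1; on 'b' 1→0 → fail=10;  out {4}∪∅={4}
  n9('dbbdd'): parent n8 fail=5; on 'd' 5 → fail=15;  out {1}∪{3}={1,3}
  n14('bcacb'): parent n13 fail=17; on 'b' 17 → fail=18;  out {2}∪{4}={2,4}

Run:
i=0 'c': node 0→1
i=1 'd': node 1→2
i=2 'b': node 2→6 (fail-walked)
i=3 'b': node 6→7
i=4 'd': node 7→8
i=5 'd': node 8→9  emit P1@[1:5],P3@[4:5]
i=6 'b': node 9→6 (fail-walked)
i=7 'c': node 6→11 (fail-walked)
i=8 'a': node 11→12
i=9 'b': node 12→10 (fail-walked)
i=10 'c': node 10→11
i=11 'a': node 11→12
i=12 'c': node 12→13
i=13 'b': node 13→14  emit P2@[9:13],P4@[10:13]
i=14 'c': node 14→11 (fail-walked)
i=15 'd': node 11→2 (fail-walked)
i=16 'a': node 2→3
i=17 'd': node 3→4  emit P0@[14:17]
i=18 'a': node 4→0 (fail-walked)
i=19 'c': node 0→1
i=20 'a': node 1→16
i=21 'a': node 16→0 (fail-walked)
i=22 'c': node 0→1
i=23 'a': node 1→16
i=24 'd': node 16→5 (fail-walked)
i=25 'd': node 5→15  emit P3@[24:25]
i=26 'c': node 15→1 (fail-walked)
i=27 'c': node 1→1 (fail-walked)
i=28 'a': node 1→16
i=29 'c': node 16→17
i=30 'b': node 17→18  emit P4@[27:30]
i=31 'c': node 18→11 (fail-walked)
i=32 'd': node 11→2 (fail-walked)
i=33 'c': node 2→1 (fail-walked)
i=34 'a': node 1→16
i=35 'c': node 16→17
i=36 'b': node 17→18  emit P4@[33:36]
i=37 'b': node 18→10 (fail-walked)
i=38 'c': node 10→11
i=39 'a': node 11→12
i=40 'c': node 12→13

Matches: [[5,1],[5,3],[13,2],[13,4],[17,0],[25,3],[30,4],[36,4]]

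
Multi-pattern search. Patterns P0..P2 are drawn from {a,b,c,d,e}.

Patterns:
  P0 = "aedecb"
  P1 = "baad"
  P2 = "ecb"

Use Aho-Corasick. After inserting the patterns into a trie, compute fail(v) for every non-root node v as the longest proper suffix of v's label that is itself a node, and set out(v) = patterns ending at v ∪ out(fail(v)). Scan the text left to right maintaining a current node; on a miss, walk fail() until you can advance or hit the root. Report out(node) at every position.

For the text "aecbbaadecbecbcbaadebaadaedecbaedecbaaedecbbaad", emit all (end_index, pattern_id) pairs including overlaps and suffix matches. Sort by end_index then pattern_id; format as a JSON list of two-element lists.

Construct AC machine:
Trie nodes:
  0='ε' goto a→1 b→7 e→11
  1='a' goto e→2
  2='ae' goto d→3
  3='aed' goto e→4
  4='aede' goto c→5
  5='aedec' goto b→6
  6='aedecb' goto ·  [P0 ends]
  7='b' goto a→8
  8='ba' goto a→9
  9='baa' goto d→10
  10='baad' goto ·  [P1 ends]
  11='e' goto c→12
  12='ec' goto b→13
  13='ecb' goto ·  [P2 ends]

Failure links (BFS by depth):
  n1('a'): parent n0 fail=0; on 'a' 0 → fail=0;  out ∅∪∅=∅
  n7('b'): parent n0 fail=0; on 'b' 0 → fail=0;  out ∅∪∅=∅
  n11('e'): parent n0 fail=0; on 'e' 0 → fail=0;  out ∅∪∅=∅
  n2('ae'): parent n1 fail=0; on 'e' 0 → fail=11;  out ∅∪∅=∅
  n8('ba'): parent n7 fail=0; on 'a' 0 → fail=1;  out ∅∪∅=∅
  n12('ec'): parent n11 fail=0; on 'c' 0 → fail=0;  out ∅∪∅=∅
  n3('aed'): parent n2 fail=11; on 'd' 11→0 → fail=0;  out ∅∪∅=∅
  n9('baa'): parent n8 fail=1; on 'a' 1→0 → fail=1;  out ∅∪∅=∅
  n13('ecb'): parent n12 fail=0; on 'b' 0 → fail=7;  out {2}∪∅={2}
  n4('aede'): parent n3 fail=0; on 'e' 0 → fail=11;  out ∅∪∅=∅
  n10('baad'): parent n9 fail=1; on 'd' 1→0 → fail=0;  out {1}∪∅={1}
  n5('aedec'): parent n4 fail=11; on 'c' 11 → fail=12;  out ∅∪∅=∅
  n6('aedecb'): parent n5 fail=12; on 'b' 12 → fail=13;  out {0}∪{2}={0,2}

Run:
[0] read 'a'  n0⇒n1
[1] read 'e'  n1⇒n2
[2] read 'c'  n2⇒n12 ·f
[3] read 'b'  n12⇒n13  ** P2@[1:3]
[4] read 'b'  n13⇒n7 ·f
[5] read 'a'  n7⇒n8
[6] read 'a'  n8⇒n9
[7] read 'd'  n9⇒n10  ** P1@[4:7]
[8] read 'e'  n10⇒n11 ·f
[9] read 'c'  n11⇒n12
[10] read 'b'  n12⇒n13  ** P2@[8:10]
[11] read 'e'  n13⇒n11 ·f
[12] read 'c'  n11⇒n12
[13] read 'b'  n12⇒n13  ** P2@[11:13]
[14] read 'c'  n13⇒n0 ·f
[15] read 'b'  n0⇒n7
[16] read 'a'  n7⇒n8
[17] read 'a'  n8⇒n9
[18] read 'd'  n9⇒n10  ** P1@[15:18]
[19] read 'e'  n10⇒n11 ·f
[20] read 'b'  n11⇒n7 ·f
[21] read 'a'  n7⇒n8
[22] read 'a'  n8⇒n9
[23] read 'd'  n9⇒n10  ** P1@[20:23]
[24] read 'a'  n10⇒n1 ·f
[25] read 'e'  n1⇒n2
[26] read 'd'  n2⇒n3
[27] read 'e'  n3⇒n4
[28] read 'c'  n4⇒n5
[29] read 'b'  n5⇒n6  ** P0@[24:29],P2@[27:29]
[30] read 'a'  n6⇒n8 ·f
[31] read 'e'  n8⇒n2 ·f
[32] read 'd'  n2⇒n3
[33] read 'e'  n3⇒n4
[34] read 'c'  n4⇒n5
[35] read 'b'  n5⇒n6  ** P0@[30:35],P2@[33:35]
[36] read 'a'  n6⇒n8 ·f
[37] read 'a'  n8⇒n9
[38] read 'e'  n9⇒n2 ·f
[39] read 'd'  n2⇒n3
[40] read 'e'  n3⇒n4
[41] read 'c'  n4⇒n5
[42] read 'b'  n5⇒n6  ** P0@[37:42],P2@[40:42]
[43] read 'b'  n6⇒n7 ·f
[44] read 'a'  n7⇒n8
[45] read 'a'  n8⇒n9
[46] read 'd'  n9⇒n10  ** P1@[43:46]

Matches: [[3,2],[7,1],[10,2],[13,2],[18,1],[23,1],[29,0],[29,2],[35,0],[35,2],[42,0],[42,2],[46,1]]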